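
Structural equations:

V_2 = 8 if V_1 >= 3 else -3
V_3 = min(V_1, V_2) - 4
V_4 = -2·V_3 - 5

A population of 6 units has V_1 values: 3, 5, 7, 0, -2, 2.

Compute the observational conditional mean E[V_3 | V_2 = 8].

Observing V_2=8 restricts to units where V_2's equation naturally yields 8: V_1 ∈ {3, 5, 7}. In that subpopulation V_3 = -1, 1, 3, mean 1.

1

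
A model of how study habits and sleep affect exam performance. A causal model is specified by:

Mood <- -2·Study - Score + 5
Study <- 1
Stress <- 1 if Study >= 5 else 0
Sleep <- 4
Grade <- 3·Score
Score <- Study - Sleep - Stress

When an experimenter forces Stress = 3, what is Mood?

9

do(Stress=3) replaces the equation Stress <- 1 if Study >= 5 else 0 with the constant Stress = 3.
Score = Study - Sleep - Stress  [with Study=1, Sleep=4, Stress=3]  = -6
Mood = -2·Study - Score + 5  [with Study=1, Score=-6]  = 9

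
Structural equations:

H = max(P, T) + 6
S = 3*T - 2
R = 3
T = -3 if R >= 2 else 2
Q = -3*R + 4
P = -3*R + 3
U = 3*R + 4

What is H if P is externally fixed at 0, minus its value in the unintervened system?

The intervention breaks the incoming arrows to P: P = -3*R + 3 no longer applies, and P = 0.
T = -3 if R >= 2 else 2  [with R=3]  = -3
H = max(P, T) + 6  [with P=0, T=-3]  = 6
Without intervention: T = -3 if R >= 2 else 2  [with R=3]  = -3; P = -3*R + 3  [with R=3]  = -6; H = max(P, T) + 6  [with P=-6, T=-3]  = 3.
Change = 6 − 3 = 3.

3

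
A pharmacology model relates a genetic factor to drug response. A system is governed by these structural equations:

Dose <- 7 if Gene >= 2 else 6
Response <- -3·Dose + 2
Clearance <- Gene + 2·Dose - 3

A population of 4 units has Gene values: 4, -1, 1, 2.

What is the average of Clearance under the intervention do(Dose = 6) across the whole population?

Under do(Dose=6), Dose's equation is replaced by Dose=6 for every unit. Per-unit Clearance: 13, 8, 10, 11. Mean = 10.5.

10.5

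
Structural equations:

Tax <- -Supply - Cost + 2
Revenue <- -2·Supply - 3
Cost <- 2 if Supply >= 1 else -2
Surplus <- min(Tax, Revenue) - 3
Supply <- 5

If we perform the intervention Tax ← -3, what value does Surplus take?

Intervening sets Tax = -3 and removes its equation (Tax <- -Supply - Cost + 2).
Revenue = -2·Supply - 3  [with Supply=5]  = -13
Surplus = min(Tax, Revenue) - 3  [with Tax=-3, Revenue=-13]  = -16

-16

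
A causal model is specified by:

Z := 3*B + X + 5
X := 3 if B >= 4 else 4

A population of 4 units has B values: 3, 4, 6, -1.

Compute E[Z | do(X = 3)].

17

Under do(X=3), X's equation is replaced by X=3 for every unit. Per-unit Z: 17, 20, 26, 5. Mean = 17.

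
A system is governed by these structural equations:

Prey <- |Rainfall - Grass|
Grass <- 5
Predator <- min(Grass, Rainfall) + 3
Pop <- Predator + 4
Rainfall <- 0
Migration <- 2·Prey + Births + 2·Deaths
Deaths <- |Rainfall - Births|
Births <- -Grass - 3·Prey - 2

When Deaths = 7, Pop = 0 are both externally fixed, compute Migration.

2

Under do(Deaths = 7, Pop = 0), each intervened variable's structural equation is replaced by its fixed value.
Prey = |Rainfall - Grass|  [with Rainfall=0, Grass=5]  = 5
Births = -Grass - 3·Prey - 2  [with Grass=5, Prey=5]  = -22
Migration = 2·Prey + Births + 2·Deaths  [with Prey=5, Births=-22, Deaths=7]  = 2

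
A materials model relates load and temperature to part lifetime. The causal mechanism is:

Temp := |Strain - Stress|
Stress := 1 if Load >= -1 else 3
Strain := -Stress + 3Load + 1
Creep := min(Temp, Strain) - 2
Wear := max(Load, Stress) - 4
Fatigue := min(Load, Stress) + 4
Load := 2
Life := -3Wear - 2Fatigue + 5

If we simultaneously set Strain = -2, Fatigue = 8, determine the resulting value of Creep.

Setting Strain = -2, Fatigue = 8 by intervention discards those variables' equations.
Stress = 1 if Load >= -1 else 3  [with Load=2]  = 1
Temp = |Strain - Stress|  [with Strain=-2, Stress=1]  = 3
Creep = min(Temp, Strain) - 2  [with Temp=3, Strain=-2]  = -4

-4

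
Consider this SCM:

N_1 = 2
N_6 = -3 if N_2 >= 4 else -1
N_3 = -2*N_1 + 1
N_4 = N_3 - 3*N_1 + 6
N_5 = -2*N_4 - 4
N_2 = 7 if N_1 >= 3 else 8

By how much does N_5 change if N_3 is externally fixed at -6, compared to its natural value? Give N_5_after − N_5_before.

6

do(N_3=-6) replaces the equation N_3 = -2*N_1 + 1 with the constant N_3 = -6.
N_4 = N_3 - 3*N_1 + 6  [with N_3=-6, N_1=2]  = -6
N_5 = -2*N_4 - 4  [with N_4=-6]  = 8
Without intervention: N_3 = -2*N_1 + 1  [with N_1=2]  = -3; N_4 = N_3 - 3*N_1 + 6  [with N_3=-3, N_1=2]  = -3; N_5 = -2*N_4 - 4  [with N_4=-3]  = 2.
Change = 8 − 2 = 6.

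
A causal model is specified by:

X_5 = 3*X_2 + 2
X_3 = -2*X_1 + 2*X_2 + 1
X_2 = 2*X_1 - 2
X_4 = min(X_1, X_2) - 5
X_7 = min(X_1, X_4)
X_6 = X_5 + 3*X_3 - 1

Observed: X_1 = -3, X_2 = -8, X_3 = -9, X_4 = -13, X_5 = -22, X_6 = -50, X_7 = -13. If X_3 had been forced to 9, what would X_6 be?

4

The intervention breaks the incoming arrows to X_3: X_3 = -2*X_1 + 2*X_2 + 1 no longer applies, and X_3 = 9.
X_2 = 2*X_1 - 2  [with X_1=-3]  = -8
X_5 = 3*X_2 + 2  [with X_2=-8]  = -22
X_6 = X_5 + 3*X_3 - 1  [with X_5=-22, X_3=9]  = 4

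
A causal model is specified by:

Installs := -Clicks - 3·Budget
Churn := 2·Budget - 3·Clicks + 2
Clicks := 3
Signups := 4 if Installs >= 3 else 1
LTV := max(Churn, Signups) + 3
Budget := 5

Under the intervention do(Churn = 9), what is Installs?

do(Churn=9) replaces the equation Churn := 2·Budget - 3·Clicks + 2 with the constant Churn = 9.
Installs is not downstream of the intervention, so its value is determined by the original equations.
Installs = -Clicks - 3·Budget  [with Clicks=3, Budget=5]  = -18

-18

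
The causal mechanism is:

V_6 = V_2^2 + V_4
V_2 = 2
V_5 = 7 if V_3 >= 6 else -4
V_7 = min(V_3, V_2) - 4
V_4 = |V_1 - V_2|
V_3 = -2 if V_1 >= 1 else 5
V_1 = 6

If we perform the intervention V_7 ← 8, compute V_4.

4

Under do(V_7=8), the mechanism V_7 = min(V_3, V_2) - 4 is discarded; V_7 is fixed at 8.
Since V_4 is not a descendant of the intervened variable, it is unaffected.
V_4 = |V_1 - V_2|  [with V_1=6, V_2=2]  = 4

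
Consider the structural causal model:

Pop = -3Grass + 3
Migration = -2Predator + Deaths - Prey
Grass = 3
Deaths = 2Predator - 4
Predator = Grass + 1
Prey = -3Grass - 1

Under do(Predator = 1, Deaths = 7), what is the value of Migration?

Setting Predator = 1, Deaths = 7 by intervention discards those variables' equations.
Prey = -3Grass - 1  [with Grass=3]  = -10
Migration = -2Predator + Deaths - Prey  [with Predator=1, Deaths=7, Prey=-10]  = 15

15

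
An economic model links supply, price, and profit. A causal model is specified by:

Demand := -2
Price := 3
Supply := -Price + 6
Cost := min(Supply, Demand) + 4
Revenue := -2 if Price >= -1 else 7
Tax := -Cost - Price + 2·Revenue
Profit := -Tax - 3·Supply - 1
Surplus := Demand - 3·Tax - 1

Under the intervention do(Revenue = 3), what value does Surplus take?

-6

do(Revenue=3) replaces the equation Revenue := -2 if Price >= -1 else 7 with the constant Revenue = 3.
Supply = -Price + 6  [with Price=3]  = 3
Cost = min(Supply, Demand) + 4  [with Supply=3, Demand=-2]  = 2
Tax = -Cost - Price + 2·Revenue  [with Cost=2, Price=3, Revenue=3]  = 1
Surplus = Demand - 3·Tax - 1  [with Demand=-2, Tax=1]  = -6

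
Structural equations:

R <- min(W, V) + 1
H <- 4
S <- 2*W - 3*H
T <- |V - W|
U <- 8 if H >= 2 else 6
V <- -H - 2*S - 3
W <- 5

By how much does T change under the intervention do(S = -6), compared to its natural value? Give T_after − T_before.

-8

The intervention breaks the incoming arrows to S: S <- 2*W - 3*H no longer applies, and S = -6.
V = -H - 2*S - 3  [with H=4, S=-6]  = 5
T = |V - W|  [with V=5, W=5]  = 0
Without intervention: S = 2*W - 3*H  [with W=5, H=4]  = -2; V = -H - 2*S - 3  [with H=4, S=-2]  = -3; T = |V - W|  [with V=-3, W=5]  = 8.
Change = 0 − 8 = -8.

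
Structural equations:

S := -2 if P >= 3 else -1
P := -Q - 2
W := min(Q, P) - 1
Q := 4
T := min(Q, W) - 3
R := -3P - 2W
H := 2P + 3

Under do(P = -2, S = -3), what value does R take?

Setting P = -2, S = -3 by intervention discards those variables' equations.
W = min(Q, P) - 1  [with Q=4, P=-2]  = -3
R = -3P - 2W  [with P=-2, W=-3]  = 12

12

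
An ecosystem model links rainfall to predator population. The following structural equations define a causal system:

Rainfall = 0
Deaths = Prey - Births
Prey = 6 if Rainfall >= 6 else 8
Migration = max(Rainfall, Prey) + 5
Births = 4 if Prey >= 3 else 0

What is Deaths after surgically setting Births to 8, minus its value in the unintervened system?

-4

The intervention breaks the incoming arrows to Births: Births = 4 if Prey >= 3 else 0 no longer applies, and Births = 8.
Prey = 6 if Rainfall >= 6 else 8  [with Rainfall=0]  = 8
Deaths = Prey - Births  [with Prey=8, Births=8]  = 0
Without intervention: Prey = 6 if Rainfall >= 6 else 8  [with Rainfall=0]  = 8; Births = 4 if Prey >= 3 else 0  [with Prey=8]  = 4; Deaths = Prey - Births  [with Prey=8, Births=4]  = 4.
Change = 0 − 4 = -4.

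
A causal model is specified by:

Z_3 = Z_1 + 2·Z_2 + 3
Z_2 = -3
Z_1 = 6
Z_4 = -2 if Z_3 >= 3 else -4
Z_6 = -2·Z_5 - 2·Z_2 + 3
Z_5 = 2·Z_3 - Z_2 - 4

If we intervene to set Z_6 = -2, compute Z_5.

5

do(Z_6=-2) replaces the equation Z_6 = -2·Z_5 - 2·Z_2 + 3 with the constant Z_6 = -2.
Since Z_5 is not a descendant of the intervened variable, it is unaffected.
Z_3 = Z_1 + 2·Z_2 + 3  [with Z_1=6, Z_2=-3]  = 3
Z_5 = 2·Z_3 - Z_2 - 4  [with Z_3=3, Z_2=-3]  = 5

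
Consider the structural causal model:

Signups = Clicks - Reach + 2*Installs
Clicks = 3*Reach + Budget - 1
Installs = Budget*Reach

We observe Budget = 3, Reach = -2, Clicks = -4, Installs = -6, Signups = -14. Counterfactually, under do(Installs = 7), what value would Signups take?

Intervening sets Installs = 7 and removes its equation (Installs = Budget*Reach).
Clicks = 3*Reach + Budget - 1  [with Reach=-2, Budget=3]  = -4
Signups = Clicks - Reach + 2*Installs  [with Clicks=-4, Reach=-2, Installs=7]  = 12

12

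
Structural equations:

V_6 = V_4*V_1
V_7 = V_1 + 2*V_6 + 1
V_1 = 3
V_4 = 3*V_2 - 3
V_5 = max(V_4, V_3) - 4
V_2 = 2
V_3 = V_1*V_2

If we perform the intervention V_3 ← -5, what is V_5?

-1

do(V_3=-5) replaces the equation V_3 = V_1*V_2 with the constant V_3 = -5.
V_4 = 3*V_2 - 3  [with V_2=2]  = 3
V_5 = max(V_4, V_3) - 4  [with V_4=3, V_3=-5]  = -1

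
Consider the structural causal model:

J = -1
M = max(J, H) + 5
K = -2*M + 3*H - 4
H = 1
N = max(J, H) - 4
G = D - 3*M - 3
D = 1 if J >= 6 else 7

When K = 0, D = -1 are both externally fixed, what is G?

Setting K = 0, D = -1 by intervention discards those variables' equations.
M = max(J, H) + 5  [with J=-1, H=1]  = 6
G = D - 3*M - 3  [with D=-1, M=6]  = -22

-22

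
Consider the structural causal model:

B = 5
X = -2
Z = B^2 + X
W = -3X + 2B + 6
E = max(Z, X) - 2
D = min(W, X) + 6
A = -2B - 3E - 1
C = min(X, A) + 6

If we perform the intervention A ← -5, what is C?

do(A=-5) replaces the equation A = -2B - 3E - 1 with the constant A = -5.
C = min(X, A) + 6  [with X=-2, A=-5]  = 1

1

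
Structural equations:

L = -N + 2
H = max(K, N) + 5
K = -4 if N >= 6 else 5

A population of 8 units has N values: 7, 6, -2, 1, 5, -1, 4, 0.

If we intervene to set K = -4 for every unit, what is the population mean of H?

Under do(K=-4), K's equation is replaced by K=-4 for every unit. Per-unit H: 12, 11, 3, 6, 10, 4, 9, 5. Mean = 7.5.

7.5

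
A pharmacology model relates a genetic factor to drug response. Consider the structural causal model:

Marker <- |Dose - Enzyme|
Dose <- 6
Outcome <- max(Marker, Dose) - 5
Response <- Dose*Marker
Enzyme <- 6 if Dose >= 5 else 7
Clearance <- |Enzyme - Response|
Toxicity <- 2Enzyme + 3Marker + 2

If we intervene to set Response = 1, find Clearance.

5

Under do(Response=1), the mechanism Response <- Dose*Marker is discarded; Response is fixed at 1.
Enzyme = 6 if Dose >= 5 else 7  [with Dose=6]  = 6
Clearance = |Enzyme - Response|  [with Enzyme=6, Response=1]  = 5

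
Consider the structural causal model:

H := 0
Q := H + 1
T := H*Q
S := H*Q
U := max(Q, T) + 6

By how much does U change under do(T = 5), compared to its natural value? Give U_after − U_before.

4

do(T=5) replaces the equation T := H*Q with the constant T = 5.
Q = H + 1  [with H=0]  = 1
U = max(Q, T) + 6  [with Q=1, T=5]  = 11
Without intervention: Q = H + 1  [with H=0]  = 1; T = H*Q  [with H=0, Q=1]  = 0; U = max(Q, T) + 6  [with Q=1, T=0]  = 7.
Change = 11 − 7 = 4.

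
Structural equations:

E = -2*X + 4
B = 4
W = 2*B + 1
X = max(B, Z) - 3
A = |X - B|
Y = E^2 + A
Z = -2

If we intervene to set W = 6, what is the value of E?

The intervention breaks the incoming arrows to W: W = 2*B + 1 no longer applies, and W = 6.
E is not downstream of the intervention, so its value is determined by the original equations.
X = max(B, Z) - 3  [with B=4, Z=-2]  = 1
E = -2*X + 4  [with X=1]  = 2

2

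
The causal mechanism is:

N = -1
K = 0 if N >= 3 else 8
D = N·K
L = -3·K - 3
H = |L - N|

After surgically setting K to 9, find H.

29

do(K=9) replaces the equation K = 0 if N >= 3 else 8 with the constant K = 9.
L = -3·K - 3  [with K=9]  = -30
H = |L - N|  [with L=-30, N=-1]  = 29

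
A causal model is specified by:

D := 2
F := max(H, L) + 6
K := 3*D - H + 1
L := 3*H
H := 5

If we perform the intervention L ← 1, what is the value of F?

do(L=1) replaces the equation L := 3*H with the constant L = 1.
F = max(H, L) + 6  [with H=5, L=1]  = 11

11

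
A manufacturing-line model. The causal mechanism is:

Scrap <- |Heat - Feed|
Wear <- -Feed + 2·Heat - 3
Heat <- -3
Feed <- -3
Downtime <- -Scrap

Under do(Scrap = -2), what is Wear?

Under do(Scrap=-2), the mechanism Scrap <- |Heat - Feed| is discarded; Scrap is fixed at -2.
Since Wear is not a descendant of the intervened variable, it is unaffected.
Wear = -Feed + 2·Heat - 3  [with Feed=-3, Heat=-3]  = -6

-6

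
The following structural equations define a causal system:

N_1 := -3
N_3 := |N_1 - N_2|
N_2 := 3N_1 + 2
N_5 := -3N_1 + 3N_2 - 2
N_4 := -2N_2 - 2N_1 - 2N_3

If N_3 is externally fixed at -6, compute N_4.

32

The intervention breaks the incoming arrows to N_3: N_3 := |N_1 - N_2| no longer applies, and N_3 = -6.
N_2 = 3N_1 + 2  [with N_1=-3]  = -7
N_4 = -2N_2 - 2N_1 - 2N_3  [with N_2=-7, N_1=-3, N_3=-6]  = 32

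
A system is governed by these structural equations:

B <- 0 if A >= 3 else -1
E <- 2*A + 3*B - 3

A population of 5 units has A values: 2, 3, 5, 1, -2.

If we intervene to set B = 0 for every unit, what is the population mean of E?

0.6

Under do(B=0), B's equation is replaced by B=0 for every unit. Per-unit E: 1, 3, 7, -1, -7. Mean = 0.6.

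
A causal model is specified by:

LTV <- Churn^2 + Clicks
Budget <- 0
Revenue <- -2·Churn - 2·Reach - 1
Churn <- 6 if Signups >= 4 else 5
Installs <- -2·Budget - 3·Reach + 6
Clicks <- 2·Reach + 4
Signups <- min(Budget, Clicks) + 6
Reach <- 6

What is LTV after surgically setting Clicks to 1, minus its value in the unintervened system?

The intervention breaks the incoming arrows to Clicks: Clicks <- 2·Reach + 4 no longer applies, and Clicks = 1.
Signups = min(Budget, Clicks) + 6  [with Budget=0, Clicks=1]  = 6
Churn = 6 if Signups >= 4 else 5  [with Signups=6]  = 6
LTV = Churn^2 + Clicks  [with Churn=6, Clicks=1]  = 37
Without intervention: Clicks = 2·Reach + 4  [with Reach=6]  = 16; Signups = min(Budget, Clicks) + 6  [with Budget=0, Clicks=16]  = 6; Churn = 6 if Signups >= 4 else 5  [with Signups=6]  = 6; LTV = Churn^2 + Clicks  [with Churn=6, Clicks=16]  = 52.
Change = 37 − 52 = -15.

-15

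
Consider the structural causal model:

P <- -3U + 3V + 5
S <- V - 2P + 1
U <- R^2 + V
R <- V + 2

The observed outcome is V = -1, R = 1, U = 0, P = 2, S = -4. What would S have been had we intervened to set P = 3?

Intervening sets P = 3 and removes its equation (P <- -3U + 3V + 5).
S = V - 2P + 1  [with V=-1, P=3]  = -6

-6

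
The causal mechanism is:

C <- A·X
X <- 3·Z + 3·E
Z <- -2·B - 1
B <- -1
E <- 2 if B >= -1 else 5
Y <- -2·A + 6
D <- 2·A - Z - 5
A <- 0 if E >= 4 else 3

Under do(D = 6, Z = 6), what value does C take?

72

The joint intervention fixes D = 6, Z = 6, removing each variable's own equation.
E = 2 if B >= -1 else 5  [with B=-1]  = 2
A = 0 if E >= 4 else 3  [with E=2]  = 3
X = 3·Z + 3·E  [with Z=6, E=2]  = 24
C = A·X  [with A=3, X=24]  = 72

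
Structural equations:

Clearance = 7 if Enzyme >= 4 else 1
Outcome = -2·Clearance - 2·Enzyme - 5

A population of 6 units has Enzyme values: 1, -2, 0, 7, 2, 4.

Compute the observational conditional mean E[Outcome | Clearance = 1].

-7.5

E[Outcome|Clearance=1] averages over only the 4 units with Clearance=1 (Enzyme = 1, -2, 0, 2): Outcome = -9, -3, -7, -11, mean -7.5.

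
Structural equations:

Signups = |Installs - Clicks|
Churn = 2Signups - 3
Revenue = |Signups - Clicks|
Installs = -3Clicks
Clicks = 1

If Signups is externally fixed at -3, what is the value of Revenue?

4

do(Signups=-3) replaces the equation Signups = |Installs - Clicks| with the constant Signups = -3.
Revenue = |Signups - Clicks|  [with Signups=-3, Clicks=1]  = 4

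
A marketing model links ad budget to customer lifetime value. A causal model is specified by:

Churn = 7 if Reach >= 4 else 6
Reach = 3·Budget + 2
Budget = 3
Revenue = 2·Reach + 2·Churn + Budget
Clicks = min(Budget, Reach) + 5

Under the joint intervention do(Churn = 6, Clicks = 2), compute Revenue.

37

The joint intervention fixes Churn = 6, Clicks = 2, removing each variable's own equation.
Reach = 3·Budget + 2  [with Budget=3]  = 11
Revenue = 2·Reach + 2·Churn + Budget  [with Reach=11, Churn=6, Budget=3]  = 37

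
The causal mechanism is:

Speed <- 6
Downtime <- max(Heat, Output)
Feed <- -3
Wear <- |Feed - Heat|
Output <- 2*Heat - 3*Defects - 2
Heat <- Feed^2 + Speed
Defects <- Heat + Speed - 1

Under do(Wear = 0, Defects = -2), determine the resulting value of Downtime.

34

Under do(Wear = 0, Defects = -2), each intervened variable's structural equation is replaced by its fixed value.
Heat = Feed^2 + Speed  [with Feed=-3, Speed=6]  = 15
Output = 2*Heat - 3*Defects - 2  [with Heat=15, Defects=-2]  = 34
Downtime = max(Heat, Output)  [with Heat=15, Output=34]  = 34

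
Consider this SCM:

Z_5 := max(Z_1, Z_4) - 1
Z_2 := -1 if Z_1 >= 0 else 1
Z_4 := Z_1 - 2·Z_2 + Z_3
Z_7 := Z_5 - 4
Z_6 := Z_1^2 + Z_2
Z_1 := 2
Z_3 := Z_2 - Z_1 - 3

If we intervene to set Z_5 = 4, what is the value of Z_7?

0

Under do(Z_5=4), the mechanism Z_5 := max(Z_1, Z_4) - 1 is discarded; Z_5 is fixed at 4.
Z_7 = Z_5 - 4  [with Z_5=4]  = 0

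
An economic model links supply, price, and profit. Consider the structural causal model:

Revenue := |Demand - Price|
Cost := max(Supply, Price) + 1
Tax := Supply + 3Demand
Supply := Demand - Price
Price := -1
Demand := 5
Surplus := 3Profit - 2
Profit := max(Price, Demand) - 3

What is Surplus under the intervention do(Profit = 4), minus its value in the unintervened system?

do(Profit=4) replaces the equation Profit := max(Price, Demand) - 3 with the constant Profit = 4.
Surplus = 3Profit - 2  [with Profit=4]  = 10
Without intervention: Profit = max(Price, Demand) - 3  [with Price=-1, Demand=5]  = 2; Surplus = 3Profit - 2  [with Profit=2]  = 4.
Change = 10 − 4 = 6.

6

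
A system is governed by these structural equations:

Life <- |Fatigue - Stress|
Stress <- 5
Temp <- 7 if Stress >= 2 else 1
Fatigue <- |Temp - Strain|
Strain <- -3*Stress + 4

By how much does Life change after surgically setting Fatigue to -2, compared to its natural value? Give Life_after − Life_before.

-6

Intervening sets Fatigue = -2 and removes its equation (Fatigue <- |Temp - Strain|).
Life = |Fatigue - Stress|  [with Fatigue=-2, Stress=5]  = 7
Without intervention: Strain = -3*Stress + 4  [with Stress=5]  = -11; Temp = 7 if Stress >= 2 else 1  [with Stress=5]  = 7; Fatigue = |Temp - Strain|  [with Temp=7, Strain=-11]  = 18; Life = |Fatigue - Stress|  [with Fatigue=18, Stress=5]  = 13.
Change = 7 − 13 = -6.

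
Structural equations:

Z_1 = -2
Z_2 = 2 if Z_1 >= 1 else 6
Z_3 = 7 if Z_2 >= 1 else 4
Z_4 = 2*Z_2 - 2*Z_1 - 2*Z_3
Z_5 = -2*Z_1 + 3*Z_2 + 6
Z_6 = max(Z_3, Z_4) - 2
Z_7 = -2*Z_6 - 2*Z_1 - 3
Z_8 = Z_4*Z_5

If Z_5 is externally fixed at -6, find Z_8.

-12

do(Z_5=-6) replaces the equation Z_5 = -2*Z_1 + 3*Z_2 + 6 with the constant Z_5 = -6.
Z_2 = 2 if Z_1 >= 1 else 6  [with Z_1=-2]  = 6
Z_3 = 7 if Z_2 >= 1 else 4  [with Z_2=6]  = 7
Z_4 = 2*Z_2 - 2*Z_1 - 2*Z_3  [with Z_2=6, Z_1=-2, Z_3=7]  = 2
Z_8 = Z_4*Z_5  [with Z_4=2, Z_5=-6]  = -12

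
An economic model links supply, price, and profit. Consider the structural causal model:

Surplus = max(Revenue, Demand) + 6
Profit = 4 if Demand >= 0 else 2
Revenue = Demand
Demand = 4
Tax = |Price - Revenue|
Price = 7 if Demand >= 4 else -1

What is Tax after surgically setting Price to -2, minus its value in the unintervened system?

Under do(Price=-2), the mechanism Price = 7 if Demand >= 4 else -1 is discarded; Price is fixed at -2.
Revenue = Demand  [with Demand=4]  = 4
Tax = |Price - Revenue|  [with Price=-2, Revenue=4]  = 6
Without intervention: Price = 7 if Demand >= 4 else -1  [with Demand=4]  = 7; Revenue = Demand  [with Demand=4]  = 4; Tax = |Price - Revenue|  [with Price=7, Revenue=4]  = 3.
Change = 6 − 3 = 3.

3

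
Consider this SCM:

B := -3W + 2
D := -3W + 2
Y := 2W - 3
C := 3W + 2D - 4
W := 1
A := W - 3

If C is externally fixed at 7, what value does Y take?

do(C=7) replaces the equation C := 3W + 2D - 4 with the constant C = 7.
Y is not downstream of the intervention, so its value is determined by the original equations.
Y = 2W - 3  [with W=1]  = -1

-1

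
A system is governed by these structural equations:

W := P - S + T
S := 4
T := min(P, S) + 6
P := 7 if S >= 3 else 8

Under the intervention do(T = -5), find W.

The intervention breaks the incoming arrows to T: T := min(P, S) + 6 no longer applies, and T = -5.
P = 7 if S >= 3 else 8  [with S=4]  = 7
W = P - S + T  [with P=7, S=4, T=-5]  = -2

-2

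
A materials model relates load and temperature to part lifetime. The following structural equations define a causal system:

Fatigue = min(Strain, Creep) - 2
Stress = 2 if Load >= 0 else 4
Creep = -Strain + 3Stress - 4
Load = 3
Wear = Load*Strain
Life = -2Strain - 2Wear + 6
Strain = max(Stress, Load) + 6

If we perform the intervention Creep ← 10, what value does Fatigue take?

7

Under do(Creep=10), the mechanism Creep = -Strain + 3Stress - 4 is discarded; Creep is fixed at 10.
Stress = 2 if Load >= 0 else 4  [with Load=3]  = 2
Strain = max(Stress, Load) + 6  [with Stress=2, Load=3]  = 9
Fatigue = min(Strain, Creep) - 2  [with Strain=9, Creep=10]  = 7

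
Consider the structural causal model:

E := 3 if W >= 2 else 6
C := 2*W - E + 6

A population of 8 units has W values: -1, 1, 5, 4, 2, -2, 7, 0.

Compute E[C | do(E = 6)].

The intervention sets E=6 in all 8 units regardless of W. Recomputing C per unit gives -2, 2, 10, 8, 4, -4, 14, 0; average 4.

4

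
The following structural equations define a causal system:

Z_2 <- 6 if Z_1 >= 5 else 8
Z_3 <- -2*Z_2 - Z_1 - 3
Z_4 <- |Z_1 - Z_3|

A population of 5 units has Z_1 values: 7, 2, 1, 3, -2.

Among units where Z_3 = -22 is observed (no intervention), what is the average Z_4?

27

Observing Z_3=-22 restricts to units where Z_3's equation naturally yields -22: Z_1 ∈ {7, 3}. In that subpopulation Z_4 = 29, 25, mean 27.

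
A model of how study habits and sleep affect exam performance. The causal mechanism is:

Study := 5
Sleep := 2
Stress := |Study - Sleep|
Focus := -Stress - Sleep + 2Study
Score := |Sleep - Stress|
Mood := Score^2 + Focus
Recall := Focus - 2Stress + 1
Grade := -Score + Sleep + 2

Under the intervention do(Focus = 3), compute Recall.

-2

The intervention breaks the incoming arrows to Focus: Focus := -Stress - Sleep + 2Study no longer applies, and Focus = 3.
Stress = |Study - Sleep|  [with Study=5, Sleep=2]  = 3
Recall = Focus - 2Stress + 1  [with Focus=3, Stress=3]  = -2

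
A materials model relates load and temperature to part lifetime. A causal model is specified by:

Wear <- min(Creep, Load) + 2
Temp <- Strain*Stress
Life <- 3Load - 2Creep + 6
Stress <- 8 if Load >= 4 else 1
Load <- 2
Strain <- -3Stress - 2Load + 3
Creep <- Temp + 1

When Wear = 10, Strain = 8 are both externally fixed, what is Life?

-6

Under do(Wear = 10, Strain = 8), each intervened variable's structural equation is replaced by its fixed value.
Stress = 8 if Load >= 4 else 1  [with Load=2]  = 1
Temp = Strain*Stress  [with Strain=8, Stress=1]  = 8
Creep = Temp + 1  [with Temp=8]  = 9
Life = 3Load - 2Creep + 6  [with Load=2, Creep=9]  = -6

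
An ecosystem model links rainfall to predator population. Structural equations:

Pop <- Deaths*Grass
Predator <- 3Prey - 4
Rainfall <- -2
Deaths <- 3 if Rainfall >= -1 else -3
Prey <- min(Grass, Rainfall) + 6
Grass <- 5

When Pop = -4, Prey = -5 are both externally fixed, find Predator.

-19

Under do(Pop = -4, Prey = -5), each intervened variable's structural equation is replaced by its fixed value.
Predator = 3Prey - 4  [with Prey=-5]  = -19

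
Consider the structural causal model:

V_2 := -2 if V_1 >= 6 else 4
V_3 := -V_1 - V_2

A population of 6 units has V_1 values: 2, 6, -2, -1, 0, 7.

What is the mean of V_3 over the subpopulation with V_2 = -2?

-4.5

Observing V_2=-2 restricts to units where V_2's equation naturally yields -2: V_1 ∈ {6, 7}. In that subpopulation V_3 = -4, -5, mean -4.5.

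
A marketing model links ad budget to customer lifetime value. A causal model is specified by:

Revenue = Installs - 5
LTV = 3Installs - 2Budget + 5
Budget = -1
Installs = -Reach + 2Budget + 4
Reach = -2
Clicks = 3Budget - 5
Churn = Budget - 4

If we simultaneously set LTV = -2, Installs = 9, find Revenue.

Setting LTV = -2, Installs = 9 by intervention discards those variables' equations.
Revenue = Installs - 5  [with Installs=9]  = 4

4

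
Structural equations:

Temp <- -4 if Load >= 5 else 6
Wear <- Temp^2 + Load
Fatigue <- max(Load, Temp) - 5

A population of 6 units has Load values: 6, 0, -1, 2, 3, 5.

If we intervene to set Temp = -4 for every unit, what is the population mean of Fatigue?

-2.5

The intervention sets Temp=-4 in all 6 units regardless of Load. Recomputing Fatigue per unit gives 1, -5, -6, -3, -2, 0; average -2.5.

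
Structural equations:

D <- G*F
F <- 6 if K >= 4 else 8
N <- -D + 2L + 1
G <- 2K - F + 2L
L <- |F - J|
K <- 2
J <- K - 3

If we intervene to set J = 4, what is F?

8

Under do(J=4), the mechanism J <- K - 3 is discarded; J is fixed at 4.
Since F is not a descendant of the intervened variable, it is unaffected.
F = 6 if K >= 4 else 8  [with K=2]  = 8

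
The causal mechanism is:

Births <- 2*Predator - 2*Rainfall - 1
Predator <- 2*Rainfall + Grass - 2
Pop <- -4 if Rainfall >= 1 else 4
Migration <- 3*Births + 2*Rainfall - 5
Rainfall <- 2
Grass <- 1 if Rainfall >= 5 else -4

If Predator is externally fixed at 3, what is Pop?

The intervention breaks the incoming arrows to Predator: Predator <- 2*Rainfall + Grass - 2 no longer applies, and Predator = 3.
No directed path runs from Predator to Pop, so Pop keeps its natural value.
Pop = -4 if Rainfall >= 1 else 4  [with Rainfall=2]  = -4

-4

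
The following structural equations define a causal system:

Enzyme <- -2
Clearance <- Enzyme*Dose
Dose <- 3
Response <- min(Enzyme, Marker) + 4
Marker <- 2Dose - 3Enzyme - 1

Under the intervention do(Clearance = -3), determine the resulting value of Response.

2

The intervention breaks the incoming arrows to Clearance: Clearance <- Enzyme*Dose no longer applies, and Clearance = -3.
Since Response is not a descendant of the intervened variable, it is unaffected.
Marker = 2Dose - 3Enzyme - 1  [with Dose=3, Enzyme=-2]  = 11
Response = min(Enzyme, Marker) + 4  [with Enzyme=-2, Marker=11]  = 2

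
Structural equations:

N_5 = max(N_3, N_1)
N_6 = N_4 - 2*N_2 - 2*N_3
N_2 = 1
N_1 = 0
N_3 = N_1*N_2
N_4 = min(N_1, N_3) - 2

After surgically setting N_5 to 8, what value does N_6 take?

-4

The intervention breaks the incoming arrows to N_5: N_5 = max(N_3, N_1) no longer applies, and N_5 = 8.
Since N_6 is not a descendant of the intervened variable, it is unaffected.
N_3 = N_1*N_2  [with N_1=0, N_2=1]  = 0
N_4 = min(N_1, N_3) - 2  [with N_1=0, N_3=0]  = -2
N_6 = N_4 - 2*N_2 - 2*N_3  [with N_4=-2, N_2=1, N_3=0]  = -4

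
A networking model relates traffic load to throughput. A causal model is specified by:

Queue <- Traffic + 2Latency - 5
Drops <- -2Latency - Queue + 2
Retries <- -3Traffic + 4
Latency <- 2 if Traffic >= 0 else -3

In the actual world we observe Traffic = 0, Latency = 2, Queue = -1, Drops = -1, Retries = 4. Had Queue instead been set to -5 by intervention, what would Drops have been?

The intervention breaks the incoming arrows to Queue: Queue <- Traffic + 2Latency - 5 no longer applies, and Queue = -5.
Latency = 2 if Traffic >= 0 else -3  [with Traffic=0]  = 2
Drops = -2Latency - Queue + 2  [with Latency=2, Queue=-5]  = 3

3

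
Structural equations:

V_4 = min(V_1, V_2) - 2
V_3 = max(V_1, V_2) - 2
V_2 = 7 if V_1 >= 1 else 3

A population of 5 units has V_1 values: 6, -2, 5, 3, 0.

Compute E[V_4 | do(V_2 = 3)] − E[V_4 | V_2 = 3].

do(V_2=3) breaks V_2's dependence on V_1. With V_2=3 fixed, V_4 across the units is 1, -4, 1, 1, -2, mean -0.6.
E[V_4|V_2=3] averages over only the 2 units with V_2=3 (V_1 = -2, 0): V_4 = -4, -2, mean -3.
Difference = -0.6 − (-3) = 2.4.

2.4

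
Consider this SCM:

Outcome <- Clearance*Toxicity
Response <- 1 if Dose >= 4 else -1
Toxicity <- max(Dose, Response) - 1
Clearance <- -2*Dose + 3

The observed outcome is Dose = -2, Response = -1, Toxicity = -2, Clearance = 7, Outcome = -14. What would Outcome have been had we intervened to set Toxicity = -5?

do(Toxicity=-5) replaces the equation Toxicity <- max(Dose, Response) - 1 with the constant Toxicity = -5.
Clearance = -2*Dose + 3  [with Dose=-2]  = 7
Outcome = Clearance*Toxicity  [with Clearance=7, Toxicity=-5]  = -35

-35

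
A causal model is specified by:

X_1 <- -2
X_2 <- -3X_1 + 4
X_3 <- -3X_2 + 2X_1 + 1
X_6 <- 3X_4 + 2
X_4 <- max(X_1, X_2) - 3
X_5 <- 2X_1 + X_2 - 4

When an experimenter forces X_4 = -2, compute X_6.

-4

Under do(X_4=-2), the mechanism X_4 <- max(X_1, X_2) - 3 is discarded; X_4 is fixed at -2.
X_6 = 3X_4 + 2  [with X_4=-2]  = -4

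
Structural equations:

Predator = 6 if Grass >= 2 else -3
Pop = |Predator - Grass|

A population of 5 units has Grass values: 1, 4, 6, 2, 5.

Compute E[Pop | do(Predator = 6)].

2.4

The intervention sets Predator=6 in all 5 units regardless of Grass. Recomputing Pop per unit gives 5, 2, 0, 4, 1; average 2.4.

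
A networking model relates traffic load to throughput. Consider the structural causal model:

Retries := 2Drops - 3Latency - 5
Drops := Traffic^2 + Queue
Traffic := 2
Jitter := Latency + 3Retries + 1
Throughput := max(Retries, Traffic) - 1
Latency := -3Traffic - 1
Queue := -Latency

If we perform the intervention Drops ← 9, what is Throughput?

33

The intervention breaks the incoming arrows to Drops: Drops := Traffic^2 + Queue no longer applies, and Drops = 9.
Latency = -3Traffic - 1  [with Traffic=2]  = -7
Retries = 2Drops - 3Latency - 5  [with Drops=9, Latency=-7]  = 34
Throughput = max(Retries, Traffic) - 1  [with Retries=34, Traffic=2]  = 33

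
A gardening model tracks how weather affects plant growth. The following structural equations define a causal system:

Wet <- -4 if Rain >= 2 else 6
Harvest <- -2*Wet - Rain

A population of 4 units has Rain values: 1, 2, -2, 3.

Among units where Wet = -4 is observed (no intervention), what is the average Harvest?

Observing Wet=-4 restricts to units where Wet's equation naturally yields -4: Rain ∈ {2, 3}. In that subpopulation Harvest = 6, 5, mean 5.5.

5.5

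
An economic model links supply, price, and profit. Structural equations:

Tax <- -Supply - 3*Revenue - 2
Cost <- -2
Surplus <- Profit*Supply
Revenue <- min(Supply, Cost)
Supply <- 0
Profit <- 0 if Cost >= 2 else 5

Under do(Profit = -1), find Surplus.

0

The intervention breaks the incoming arrows to Profit: Profit <- 0 if Cost >= 2 else 5 no longer applies, and Profit = -1.
Surplus = Profit*Supply  [with Profit=-1, Supply=0]  = 0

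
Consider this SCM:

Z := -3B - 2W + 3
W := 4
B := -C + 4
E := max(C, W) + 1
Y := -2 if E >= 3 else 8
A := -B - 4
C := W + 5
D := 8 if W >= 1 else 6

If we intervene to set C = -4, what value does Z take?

do(C=-4) replaces the equation C := W + 5 with the constant C = -4.
B = -C + 4  [with C=-4]  = 8
Z = -3B - 2W + 3  [with B=8, W=4]  = -29

-29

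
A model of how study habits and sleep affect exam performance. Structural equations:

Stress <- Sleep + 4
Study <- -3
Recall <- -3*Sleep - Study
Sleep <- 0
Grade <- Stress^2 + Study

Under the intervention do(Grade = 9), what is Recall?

The intervention breaks the incoming arrows to Grade: Grade <- Stress^2 + Study no longer applies, and Grade = 9.
Since Recall is not a descendant of the intervened variable, it is unaffected.
Recall = -3*Sleep - Study  [with Sleep=0, Study=-3]  = 3

3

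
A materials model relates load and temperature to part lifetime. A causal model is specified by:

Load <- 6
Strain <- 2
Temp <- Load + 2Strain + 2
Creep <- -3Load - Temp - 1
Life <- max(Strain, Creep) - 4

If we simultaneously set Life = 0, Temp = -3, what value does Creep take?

-16

Under do(Life = 0, Temp = -3), each intervened variable's structural equation is replaced by its fixed value.
Creep = -3Load - Temp - 1  [with Load=6, Temp=-3]  = -16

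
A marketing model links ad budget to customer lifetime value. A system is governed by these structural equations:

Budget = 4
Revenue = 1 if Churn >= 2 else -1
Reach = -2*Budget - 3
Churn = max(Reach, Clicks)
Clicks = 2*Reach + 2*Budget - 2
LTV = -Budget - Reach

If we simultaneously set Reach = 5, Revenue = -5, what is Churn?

The joint intervention fixes Reach = 5, Revenue = -5, removing each variable's own equation.
Clicks = 2*Reach + 2*Budget - 2  [with Reach=5, Budget=4]  = 16
Churn = max(Reach, Clicks)  [with Reach=5, Clicks=16]  = 16

16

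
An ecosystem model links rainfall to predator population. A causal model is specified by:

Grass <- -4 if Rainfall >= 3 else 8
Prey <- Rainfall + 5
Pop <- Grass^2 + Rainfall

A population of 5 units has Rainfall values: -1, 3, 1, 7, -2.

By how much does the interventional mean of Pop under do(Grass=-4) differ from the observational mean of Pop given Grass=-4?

Under do(Grass=-4), Grass's equation is replaced by Grass=-4 for every unit. Per-unit Pop: 15, 19, 17, 23, 14. Mean = 17.6.
Observing Grass=-4 restricts to units where Grass's equation naturally yields -4: Rainfall ∈ {3, 7}. In that subpopulation Pop = 19, 23, mean 21.
Difference = 17.6 − 21 = -3.4.

-3.4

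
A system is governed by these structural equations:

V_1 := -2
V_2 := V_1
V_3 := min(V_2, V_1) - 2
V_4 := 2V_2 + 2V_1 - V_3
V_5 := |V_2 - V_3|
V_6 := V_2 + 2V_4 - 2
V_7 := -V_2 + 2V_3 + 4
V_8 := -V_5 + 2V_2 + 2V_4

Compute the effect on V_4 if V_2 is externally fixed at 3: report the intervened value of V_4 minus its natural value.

Under do(V_2=3), the mechanism V_2 := V_1 is discarded; V_2 is fixed at 3.
V_3 = min(V_2, V_1) - 2  [with V_2=3, V_1=-2]  = -4
V_4 = 2V_2 + 2V_1 - V_3  [with V_2=3, V_1=-2, V_3=-4]  = 6
Without intervention: V_2 = V_1  [with V_1=-2]  = -2; V_3 = min(V_2, V_1) - 2  [with V_2=-2, V_1=-2]  = -4; V_4 = 2V_2 + 2V_1 - V_3  [with V_2=-2, V_1=-2, V_3=-4]  = -4.
Change = 6 − (-4) = 10.

10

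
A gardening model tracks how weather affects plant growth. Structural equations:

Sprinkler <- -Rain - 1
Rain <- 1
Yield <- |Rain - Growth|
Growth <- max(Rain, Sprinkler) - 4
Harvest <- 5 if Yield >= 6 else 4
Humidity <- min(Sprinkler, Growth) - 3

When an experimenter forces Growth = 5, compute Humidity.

The intervention breaks the incoming arrows to Growth: Growth <- max(Rain, Sprinkler) - 4 no longer applies, and Growth = 5.
Sprinkler = -Rain - 1  [with Rain=1]  = -2
Humidity = min(Sprinkler, Growth) - 3  [with Sprinkler=-2, Growth=5]  = -5

-5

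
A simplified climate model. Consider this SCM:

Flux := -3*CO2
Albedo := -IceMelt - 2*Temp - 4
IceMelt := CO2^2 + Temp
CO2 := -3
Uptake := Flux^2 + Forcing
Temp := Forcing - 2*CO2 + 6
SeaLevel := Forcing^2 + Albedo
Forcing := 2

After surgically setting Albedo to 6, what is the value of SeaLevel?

The intervention breaks the incoming arrows to Albedo: Albedo := -IceMelt - 2*Temp - 4 no longer applies, and Albedo = 6.
SeaLevel = Forcing^2 + Albedo  [with Forcing=2, Albedo=6]  = 10

10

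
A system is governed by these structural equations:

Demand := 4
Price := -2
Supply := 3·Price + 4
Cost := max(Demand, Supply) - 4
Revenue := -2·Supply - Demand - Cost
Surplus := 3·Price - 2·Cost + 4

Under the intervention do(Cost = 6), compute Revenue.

-6

Intervening sets Cost = 6 and removes its equation (Cost := max(Demand, Supply) - 4).
Supply = 3·Price + 4  [with Price=-2]  = -2
Revenue = -2·Supply - Demand - Cost  [with Supply=-2, Demand=4, Cost=6]  = -6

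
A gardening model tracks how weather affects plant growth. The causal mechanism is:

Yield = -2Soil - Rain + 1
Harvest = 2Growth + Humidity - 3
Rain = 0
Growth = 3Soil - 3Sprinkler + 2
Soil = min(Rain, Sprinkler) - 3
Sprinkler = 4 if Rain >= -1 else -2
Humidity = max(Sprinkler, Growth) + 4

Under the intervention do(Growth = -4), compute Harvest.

-3

The intervention breaks the incoming arrows to Growth: Growth = 3Soil - 3Sprinkler + 2 no longer applies, and Growth = -4.
Sprinkler = 4 if Rain >= -1 else -2  [with Rain=0]  = 4
Humidity = max(Sprinkler, Growth) + 4  [with Sprinkler=4, Growth=-4]  = 8
Harvest = 2Growth + Humidity - 3  [with Growth=-4, Humidity=8]  = -3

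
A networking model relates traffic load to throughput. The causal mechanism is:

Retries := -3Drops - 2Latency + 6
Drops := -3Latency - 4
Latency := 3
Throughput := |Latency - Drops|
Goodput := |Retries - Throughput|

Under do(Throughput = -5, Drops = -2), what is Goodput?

11

The joint intervention fixes Throughput = -5, Drops = -2, removing each variable's own equation.
Retries = -3Drops - 2Latency + 6  [with Drops=-2, Latency=3]  = 6
Goodput = |Retries - Throughput|  [with Retries=6, Throughput=-5]  = 11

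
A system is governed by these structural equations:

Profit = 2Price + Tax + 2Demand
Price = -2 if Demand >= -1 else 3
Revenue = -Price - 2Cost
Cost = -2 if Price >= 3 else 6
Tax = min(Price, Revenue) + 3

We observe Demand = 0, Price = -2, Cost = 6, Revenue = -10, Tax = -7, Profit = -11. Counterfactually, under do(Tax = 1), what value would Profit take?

-3

The intervention breaks the incoming arrows to Tax: Tax = min(Price, Revenue) + 3 no longer applies, and Tax = 1.
Price = -2 if Demand >= -1 else 3  [with Demand=0]  = -2
Profit = 2Price + Tax + 2Demand  [with Price=-2, Tax=1, Demand=0]  = -3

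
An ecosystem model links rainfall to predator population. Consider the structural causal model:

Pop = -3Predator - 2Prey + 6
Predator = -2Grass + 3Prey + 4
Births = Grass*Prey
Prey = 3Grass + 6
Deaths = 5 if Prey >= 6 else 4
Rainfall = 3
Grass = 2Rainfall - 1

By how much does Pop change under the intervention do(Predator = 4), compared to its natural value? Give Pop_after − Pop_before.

The intervention breaks the incoming arrows to Predator: Predator = -2Grass + 3Prey + 4 no longer applies, and Predator = 4.
Grass = 2Rainfall - 1  [with Rainfall=3]  = 5
Prey = 3Grass + 6  [with Grass=5]  = 21
Pop = -3Predator - 2Prey + 6  [with Predator=4, Prey=21]  = -48
Without intervention: Grass = 2Rainfall - 1  [with Rainfall=3]  = 5; Prey = 3Grass + 6  [with Grass=5]  = 21; Predator = -2Grass + 3Prey + 4  [with Grass=5, Prey=21]  = 57; Pop = -3Predator - 2Prey + 6  [with Predator=57, Prey=21]  = -207.
Change = -48 − (-207) = 159.

159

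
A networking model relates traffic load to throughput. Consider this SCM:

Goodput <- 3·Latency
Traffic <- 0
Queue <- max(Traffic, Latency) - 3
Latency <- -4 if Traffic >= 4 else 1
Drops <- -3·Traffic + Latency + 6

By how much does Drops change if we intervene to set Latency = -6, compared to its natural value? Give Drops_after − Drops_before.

Under do(Latency=-6), the mechanism Latency <- -4 if Traffic >= 4 else 1 is discarded; Latency is fixed at -6.
Drops = -3·Traffic + Latency + 6  [with Traffic=0, Latency=-6]  = 0
Without intervention: Latency = -4 if Traffic >= 4 else 1  [with Traffic=0]  = 1; Drops = -3·Traffic + Latency + 6  [with Traffic=0, Latency=1]  = 7.
Change = 0 − 7 = -7.

-7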